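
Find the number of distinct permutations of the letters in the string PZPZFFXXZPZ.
11! / (2! × 3! × 4! × 2!) = 69300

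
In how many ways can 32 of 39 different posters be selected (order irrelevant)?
C(39,32) = 39!/(32!×7!) = 15380937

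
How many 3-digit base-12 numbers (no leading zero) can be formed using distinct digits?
First digit: 11 choices (nonzero). Then descending: 11 × 11 × 10 = 1210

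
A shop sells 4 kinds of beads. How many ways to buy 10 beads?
C(10+4-1, 4-1) = C(13, 3) = 286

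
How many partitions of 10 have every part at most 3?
Let r_j(i) = number of partitions of i into parts ≤ j, for i = 0..10. r_1(i) = 1 for all i; r_j(i) = r_{j-1}(i) + r_j(i-j). Rows j = 2..3: ≤2: 1 1 2 2 3 3 4 4 5 5 6; ≤3: 1 1 2 3 4 5 7 8 10 12 14. r_3(10) = 14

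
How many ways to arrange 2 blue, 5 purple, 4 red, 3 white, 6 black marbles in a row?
20! / (2! × 5! × 4! × 3! × 6!) = 97772875200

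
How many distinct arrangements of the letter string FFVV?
4! / (2! × 2!) = 6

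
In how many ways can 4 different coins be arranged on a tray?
4! = 24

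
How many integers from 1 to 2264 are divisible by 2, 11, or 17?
⌊2264/2⌋+⌊2264/11⌋+⌊2264/17⌋ - ⌊2264/22⌋-⌊2264/34⌋-⌊2264/187⌋ + ⌊2264/374⌋ = 1132+205+133 - 102-66-12 + 6 = 1296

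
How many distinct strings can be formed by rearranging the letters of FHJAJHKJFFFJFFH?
15! / (4! × 3! × 1! × 1! × 6!) = 12612600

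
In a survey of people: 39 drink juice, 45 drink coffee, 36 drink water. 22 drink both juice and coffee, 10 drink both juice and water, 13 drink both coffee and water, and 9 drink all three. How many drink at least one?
|A∪B∪C| = 39+45+36-22-10-13+9 = 84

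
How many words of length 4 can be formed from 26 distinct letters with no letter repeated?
P(26,4) = 26!/(26-4)! = 358800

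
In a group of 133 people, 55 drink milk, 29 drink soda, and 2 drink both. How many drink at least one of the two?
|A∪B| = |A| + |B| - |A∩B| = 55 + 29 - 2 = 82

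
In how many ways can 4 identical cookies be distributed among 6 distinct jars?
C(4+6-1, 6-1) = C(9, 5) = 126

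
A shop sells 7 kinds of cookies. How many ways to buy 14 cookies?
C(14+7-1, 7-1) = C(20, 6) = 38760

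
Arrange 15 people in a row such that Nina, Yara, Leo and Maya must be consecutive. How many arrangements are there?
Treat the 4 as one block: (15-4+1)! × 4! = 479001600 × 24 = 11496038400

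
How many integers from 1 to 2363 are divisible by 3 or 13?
⌊2363/3⌋ + ⌊2363/13⌋ - ⌊2363/39⌋ = 787 + 181 - 60 = 908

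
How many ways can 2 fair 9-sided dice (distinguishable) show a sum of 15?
Coefficient of x^15 in (x + x² + ... + x^9)^2. By inclusion-exclusion on dice exceeding 9: Σ_j (-1)^j C(2,j)·C(15-1-9j, 1) = C(2,0)·C(14,1) - C(2,1)·C(5,1) = 1·14 - 2·5 = 4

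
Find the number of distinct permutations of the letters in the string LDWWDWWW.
8! / (1! × 2! × 5!) = 168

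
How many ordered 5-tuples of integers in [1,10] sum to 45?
Coefficient of x^45 in (x + x² + ... + x^10)^5. By inclusion-exclusion on dice exceeding 10: Σ_j (-1)^j C(5,j)·C(45-1-10j, 4) = C(5,0)·C(44,4) - C(5,1)·C(34,4) + C(5,2)·C(24,4) - C(5,3)·C(14,4) + C(5,4)·C(4,4) = 1·135751 - 5·46376 + 10·10626 - 10·1001 + 5·1 = 126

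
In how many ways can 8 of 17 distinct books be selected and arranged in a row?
P(17,8) = 17!/(17-8)! = 980179200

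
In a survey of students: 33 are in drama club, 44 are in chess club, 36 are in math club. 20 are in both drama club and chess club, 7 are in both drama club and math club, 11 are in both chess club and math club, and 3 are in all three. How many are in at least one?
|A∪B∪C| = 33+44+36-20-7-11+3 = 78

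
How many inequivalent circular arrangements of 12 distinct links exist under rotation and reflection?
(12-1)!/2 = 39916800/2 = 19958400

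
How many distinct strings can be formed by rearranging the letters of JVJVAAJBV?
9! / (1! × 3! × 2! × 3!) = 5040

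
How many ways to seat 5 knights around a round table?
Circular: fix one position, arrange the rest. (5-1)! = 24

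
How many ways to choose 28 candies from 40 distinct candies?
C(40,28) = 40!/(28!×12!) = 5586853480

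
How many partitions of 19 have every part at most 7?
Let r_j(i) = number of partitions of i into parts ≤ j, for i = 0..19. r_1(i) = 1 for all i; r_j(i) = r_{j-1}(i) + r_j(i-j). Rows j = 2..7: ≤2: 1 1 2 2 3 3 4 4 5 5 6 6 7 7 8 8 9 9 10 10; ≤3: 1 1 2 3 4 5 7 8 10 12 14 16 19 21 24 27 30 33 37 40; ≤4: 1 1 2 3 5 6 9 11 15 18 23 27 34 39 47 54 64 72 84 94; ≤5: 1 1 2 3 5 7 10 13 18 23 30 37 47 57 70 84 101 119 141 164; ≤6: 1 1 2 3 5 7 11 14 20 26 35 44 58 71 90 110 136 163 199 235; ≤7: 1 1 2 3 5 7 11 15 21 28 38 49 65 82 105 131 164 201 248 300. r_7(19) = 300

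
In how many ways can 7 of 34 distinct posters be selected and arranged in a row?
P(34,7) = 34!/(34-7)! = 27113264640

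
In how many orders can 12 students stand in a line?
12! = 479001600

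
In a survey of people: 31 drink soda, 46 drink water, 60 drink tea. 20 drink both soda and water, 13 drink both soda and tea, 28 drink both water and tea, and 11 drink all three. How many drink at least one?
|A∪B∪C| = 31+46+60-20-13-28+11 = 87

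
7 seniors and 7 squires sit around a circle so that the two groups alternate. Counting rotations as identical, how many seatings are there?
Fix one of the seniors: (7-1)! ways for the remaining seniors, × 7! ways for the squires = 720 × 5040 = 3628800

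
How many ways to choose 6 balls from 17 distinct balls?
C(17,6) = 17!/(6!×11!) = 12376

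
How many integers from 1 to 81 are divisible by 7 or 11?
⌊81/7⌋ + ⌊81/11⌋ - ⌊81/77⌋ = 11 + 7 - 1 = 17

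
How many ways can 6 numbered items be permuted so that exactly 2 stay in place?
Choose the 2 fixed points C(6,2) = 15, derange the rest: !4 = Σ_{j=0}^{4} (-1)^j·4!/j! = 24 - 24 + 12 - 4 + 1 = 9. Product = 15 × 9 = 135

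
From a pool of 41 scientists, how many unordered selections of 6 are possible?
C(41,6) = 41!/(6!×35!) = 4496388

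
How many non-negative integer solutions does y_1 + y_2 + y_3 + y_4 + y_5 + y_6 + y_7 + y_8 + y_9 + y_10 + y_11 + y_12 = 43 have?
C(43+12-1, 12-1) = C(54, 11) = 95722852680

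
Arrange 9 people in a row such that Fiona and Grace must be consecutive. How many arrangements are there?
Treat the 2 as one block: (9-2+1)! × 2! = 40320 × 2 = 80640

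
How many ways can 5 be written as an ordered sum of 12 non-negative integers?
C(5+12-1, 12-1) = C(16, 11) = 4368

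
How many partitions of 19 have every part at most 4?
Let r_j(i) = number of partitions of i into parts ≤ j, for i = 0..19. r_1(i) = 1 for all i; r_j(i) = r_{j-1}(i) + r_j(i-j). Rows j = 2..4: ≤2: 1 1 2 2 3 3 4 4 5 5 6 6 7 7 8 8 9 9 10 10; ≤3: 1 1 2 3 4 5 7 8 10 12 14 16 19 21 24 27 30 33 37 40; ≤4: 1 1 2 3 5 6 9 11 15 18 23 27 34 39 47 54 64 72 84 94. r_4(19) = 94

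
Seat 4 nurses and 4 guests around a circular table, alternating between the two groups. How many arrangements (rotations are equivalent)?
Fix one of the nurses: (4-1)! ways for the remaining nurses, × 4! ways for the guests = 6 × 24 = 144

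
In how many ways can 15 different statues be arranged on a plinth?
15! = 1307674368000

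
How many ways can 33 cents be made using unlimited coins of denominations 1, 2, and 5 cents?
Coefficient of x^33 in 1/(1-x^1) · 1/(1-x^2) · 1/(1-x^5). Case on j = number of 5-cent coins (j = 0..6); remainder r = 33 - 5j is made from {1,2} in ⌊r/2⌋+1 ways. r = 33, 28, 23, 18, 13, 8, 3 → 17 + 15 + 12 + 10 + 7 + 5 + 2 = 68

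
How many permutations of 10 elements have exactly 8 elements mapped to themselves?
Choose the 8 fixed points C(10,8) = 45, derange the rest: !2 = Σ_{j=0}^{2} (-1)^j·2!/j! = 2 - 2 + 1 = 1. Product = 45 × 1 = 45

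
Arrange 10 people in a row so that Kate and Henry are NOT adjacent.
Total - adjacent = 10! - (10-1)!×2 = 3628800 - 725760 = 2903040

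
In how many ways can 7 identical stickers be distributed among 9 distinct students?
C(7+9-1, 9-1) = C(15, 8) = 6435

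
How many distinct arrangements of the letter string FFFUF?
5! / (1! × 4!) = 5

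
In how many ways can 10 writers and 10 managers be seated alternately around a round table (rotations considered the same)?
Fix one of the writers: (10-1)! ways for the remaining writers, × 10! ways for the managers = 362880 × 3628800 = 1316818944000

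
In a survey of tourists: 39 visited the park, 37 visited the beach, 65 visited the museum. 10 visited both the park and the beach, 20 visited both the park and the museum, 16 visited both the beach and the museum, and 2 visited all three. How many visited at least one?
|A∪B∪C| = 39+37+65-10-20-16+2 = 97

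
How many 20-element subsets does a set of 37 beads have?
C(37,20) = 37!/(20!×17!) = 15905368710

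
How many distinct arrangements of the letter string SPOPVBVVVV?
10! / (1! × 1! × 2! × 5! × 1!) = 15120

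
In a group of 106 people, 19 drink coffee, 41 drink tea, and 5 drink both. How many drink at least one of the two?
|A∪B| = |A| + |B| - |A∩B| = 19 + 41 - 5 = 55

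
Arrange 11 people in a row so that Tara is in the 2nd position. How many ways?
Fix one position: (11-1)! = 3628800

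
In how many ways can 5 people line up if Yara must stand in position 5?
Fix one position: (5-1)! = 24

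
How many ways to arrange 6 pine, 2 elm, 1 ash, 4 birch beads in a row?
13! / (6! × 2! × 1! × 4!) = 180180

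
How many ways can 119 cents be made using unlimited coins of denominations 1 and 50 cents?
Coefficient of x^119 in 1/(1-x^1) · 1/(1-x^50). Use j coins of 50 for j = 0..⌊119/50⌋ = 2, the rest in 1s: 2 + 1 = 3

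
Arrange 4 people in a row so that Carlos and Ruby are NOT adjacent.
Total - adjacent = 4! - (4-1)!×2 = 24 - 12 = 12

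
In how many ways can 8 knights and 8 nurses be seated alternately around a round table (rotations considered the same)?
Fix one of the knights: (8-1)! ways for the remaining knights, × 8! ways for the nurses = 5040 × 40320 = 203212800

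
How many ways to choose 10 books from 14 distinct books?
C(14,10) = 14!/(10!×4!) = 1001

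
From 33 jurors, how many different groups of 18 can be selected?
C(33,18) = 33!/(18!×15!) = 1037158320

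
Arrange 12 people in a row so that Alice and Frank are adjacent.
Treat as block: (12-1)! × 2! = 39916800 × 2 = 79833600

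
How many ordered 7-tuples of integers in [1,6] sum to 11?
Coefficient of x^11 in (x + x² + ... + x^6)^7. By inclusion-exclusion on dice exceeding 6: Σ_j (-1)^j C(7,j)·C(11-1-6j, 6) = C(7,0)·C(10,6) = 1·210 = 210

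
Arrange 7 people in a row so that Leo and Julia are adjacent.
Treat as block: (7-1)! × 2! = 720 × 2 = 1440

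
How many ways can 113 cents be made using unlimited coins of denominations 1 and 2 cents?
Coefficient of x^113 in 1/(1-x^1) · 1/(1-x^2). Use j coins of 2 for j = 0..⌊113/2⌋ = 56, the rest in 1s: 56 + 1 = 57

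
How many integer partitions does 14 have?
Pentagonal recurrence p(n) = p(n-1) + p(n-2) - p(n-5) - p(n-7) + p(n-12) + p(n-15) - ... gives p(0..13) = 1, 1, 2, 3, 5, 7, 11, 15, 22, 30, 42, 56, 77, 101. p(14) = p(13) + p(12) - p(9) - p(7) + p(2) = 101 + 77 - 30 - 15 + 2 = 135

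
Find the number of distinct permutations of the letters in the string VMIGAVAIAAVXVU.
14! / (4! × 1! × 2! × 4! × 1! × 1! × 1!) = 75675600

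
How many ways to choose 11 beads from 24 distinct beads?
C(24,11) = 24!/(11!×13!) = 2496144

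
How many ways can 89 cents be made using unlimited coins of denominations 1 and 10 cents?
Coefficient of x^89 in 1/(1-x^1) · 1/(1-x^10). Use j coins of 10 for j = 0..⌊89/10⌋ = 8, the rest in 1s: 8 + 1 = 9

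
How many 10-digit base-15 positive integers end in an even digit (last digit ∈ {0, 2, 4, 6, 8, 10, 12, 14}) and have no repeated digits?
Last∈{0,2,4,6,8,10,12,14}. Last=0: 726485760. Last nonzero: 7×13×P(13,8) = 4722157440. Total = 5448643200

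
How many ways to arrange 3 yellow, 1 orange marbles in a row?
4! / (3! × 1!) = 4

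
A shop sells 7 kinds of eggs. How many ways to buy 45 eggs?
C(45+7-1, 7-1) = C(51, 6) = 18009460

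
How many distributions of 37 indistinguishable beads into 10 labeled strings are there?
C(37+10-1, 10-1) = C(46, 9) = 1101716330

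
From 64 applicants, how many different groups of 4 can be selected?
C(64,4) = 64!/(4!×60!) = 635376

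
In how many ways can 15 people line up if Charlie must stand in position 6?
Fix one position: (15-1)! = 87178291200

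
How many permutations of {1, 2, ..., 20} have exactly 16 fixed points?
Choose the 16 fixed points C(20,16) = 4845, derange the rest: !4 = Σ_{j=0}^{4} (-1)^j·4!/j! = 24 - 24 + 12 - 4 + 1 = 9. Product = 4845 × 9 = 43605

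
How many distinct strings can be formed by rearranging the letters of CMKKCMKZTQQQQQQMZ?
17! / (2! × 3! × 6! × 3! × 1! × 2!) = 3430627200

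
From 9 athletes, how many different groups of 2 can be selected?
C(9,2) = 9!/(2!×7!) = 36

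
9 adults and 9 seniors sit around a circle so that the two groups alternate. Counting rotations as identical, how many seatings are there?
Fix one of the adults: (9-1)! ways for the remaining adults, × 9! ways for the seniors = 40320 × 362880 = 14631321600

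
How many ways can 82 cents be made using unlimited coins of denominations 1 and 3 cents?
Coefficient of x^82 in 1/(1-x^1) · 1/(1-x^3). Use j coins of 3 for j = 0..⌊82/3⌋ = 27, the rest in 1s: 27 + 1 = 28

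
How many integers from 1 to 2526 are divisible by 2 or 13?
⌊2526/2⌋ + ⌊2526/13⌋ - ⌊2526/26⌋ = 1263 + 194 - 97 = 1360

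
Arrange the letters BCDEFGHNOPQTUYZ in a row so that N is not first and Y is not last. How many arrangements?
By inclusion-exclusion: 15! - 2×(15-1)! + (15-2)! = 1307674368000 - 174356582400 + 6227020800 = 1139544806400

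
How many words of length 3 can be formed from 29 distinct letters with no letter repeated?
P(29,3) = 29!/(29-3)! = 21924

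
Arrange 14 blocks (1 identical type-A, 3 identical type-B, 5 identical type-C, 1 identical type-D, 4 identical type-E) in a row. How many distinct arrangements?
14! / (1! × 3! × 5! × 1! × 4!) = 5045040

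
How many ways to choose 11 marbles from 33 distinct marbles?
C(33,11) = 33!/(11!×22!) = 193536720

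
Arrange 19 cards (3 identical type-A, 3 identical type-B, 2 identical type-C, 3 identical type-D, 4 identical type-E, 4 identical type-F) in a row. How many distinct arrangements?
19! / (3! × 3! × 2! × 3! × 4! × 4!) = 488864376000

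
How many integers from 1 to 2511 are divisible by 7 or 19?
⌊2511/7⌋ + ⌊2511/19⌋ - ⌊2511/133⌋ = 358 + 132 - 18 = 472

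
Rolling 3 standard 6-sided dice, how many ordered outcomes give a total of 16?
Coefficient of x^16 in (x + x² + ... + x^6)^3. By inclusion-exclusion on dice exceeding 6: Σ_j (-1)^j C(3,j)·C(16-1-6j, 2) = C(3,0)·C(15,2) - C(3,1)·C(9,2) + C(3,2)·C(3,2) = 1·105 - 3·36 + 3·3 = 6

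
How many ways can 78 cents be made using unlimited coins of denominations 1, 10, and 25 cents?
Coefficient of x^78 in 1/(1-x^1) · 1/(1-x^10) · 1/(1-x^25). Case on j = number of 25-cent coins (j = 0..3); remainder r = 78 - 25j is made from {1,10} in ⌊r/10⌋+1 ways. r = 78, 53, 28, 3 → 8 + 6 + 3 + 1 = 18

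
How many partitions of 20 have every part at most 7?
Let r_j(i) = number of partitions of i into parts ≤ j, for i = 0..20. r_1(i) = 1 for all i; r_j(i) = r_{j-1}(i) + r_j(i-j). Rows j = 2..7: ≤2: 1 1 2 2 3 3 4 4 5 5 6 6 7 7 8 8 9 9 10 10 11; ≤3: 1 1 2 3 4 5 7 8 10 12 14 16 19 21 24 27 30 33 37 40 44; ≤4: 1 1 2 3 5 6 9 11 15 18 23 27 34 39 47 54 64 72 84 94 108; ≤5: 1 1 2 3 5 7 10 13 18 23 30 37 47 57 70 84 101 119 141 164 192; ≤6: 1 1 2 3 5 7 11 14 20 26 35 44 58 71 90 110 136 163 199 235 282; ≤7: 1 1 2 3 5 7 11 15 21 28 38 49 65 82 105 131 164 201 248 300 364. r_7(20) = 364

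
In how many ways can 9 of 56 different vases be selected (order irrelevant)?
C(56,9) = 56!/(9!×47!) = 7575968400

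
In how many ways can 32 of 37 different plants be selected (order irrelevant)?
C(37,32) = 37!/(32!×5!) = 435897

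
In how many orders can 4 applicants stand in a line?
4! = 24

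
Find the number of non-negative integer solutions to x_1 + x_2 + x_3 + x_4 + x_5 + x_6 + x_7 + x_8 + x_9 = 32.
C(32+9-1, 9-1) = C(40, 8) = 76904685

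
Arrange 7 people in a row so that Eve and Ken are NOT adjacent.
Total - adjacent = 7! - (7-1)!×2 = 5040 - 1440 = 3600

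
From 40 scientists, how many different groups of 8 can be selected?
C(40,8) = 40!/(8!×32!) = 76904685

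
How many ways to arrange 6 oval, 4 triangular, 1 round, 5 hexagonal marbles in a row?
16! / (6! × 4! × 1! × 5!) = 10090080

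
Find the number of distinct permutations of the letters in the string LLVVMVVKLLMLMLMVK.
17! / (2! × 4! × 6! × 5!) = 85765680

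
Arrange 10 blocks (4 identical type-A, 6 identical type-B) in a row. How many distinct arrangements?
10! / (4! × 6!) = 210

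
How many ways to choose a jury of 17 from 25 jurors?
C(25,17) = 25!/(17!×8!) = 1081575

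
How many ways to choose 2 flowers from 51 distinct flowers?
C(51,2) = 51!/(2!×49!) = 1275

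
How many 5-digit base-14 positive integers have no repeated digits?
First digit: 13 choices (nonzero). Then descending: 13 × 13 × 12 × 11 × 10 = 223080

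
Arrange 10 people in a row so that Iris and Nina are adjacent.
Treat as block: (10-1)! × 2! = 362880 × 2 = 725760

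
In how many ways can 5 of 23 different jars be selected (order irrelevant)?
C(23,5) = 23!/(5!×18!) = 33649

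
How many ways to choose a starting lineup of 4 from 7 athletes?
C(7,4) = 7!/(4!×3!) = 35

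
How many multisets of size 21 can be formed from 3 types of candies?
C(21+3-1, 3-1) = C(23, 2) = 253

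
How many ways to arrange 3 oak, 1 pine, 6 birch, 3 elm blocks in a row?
13! / (3! × 1! × 6! × 3!) = 240240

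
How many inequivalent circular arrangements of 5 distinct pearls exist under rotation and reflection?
(5-1)!/2 = 24/2 = 12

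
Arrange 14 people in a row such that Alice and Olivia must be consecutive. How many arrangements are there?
Treat the 2 as one block: (14-2+1)! × 2! = 6227020800 × 2 = 12454041600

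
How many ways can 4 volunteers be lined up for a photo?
4! = 24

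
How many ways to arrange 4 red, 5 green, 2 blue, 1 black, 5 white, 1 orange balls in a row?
18! / (4! × 5! × 2! × 1! × 5! × 1!) = 9262693440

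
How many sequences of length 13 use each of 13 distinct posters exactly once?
13! = 6227020800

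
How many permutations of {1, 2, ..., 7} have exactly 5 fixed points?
Choose the 5 fixed points C(7,5) = 21, derange the rest: !2 = Σ_{j=0}^{2} (-1)^j·2!/j! = 2 - 2 + 1 = 1. Product = 21 × 1 = 21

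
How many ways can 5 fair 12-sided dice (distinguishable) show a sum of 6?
Coefficient of x^6 in (x + x² + ... + x^12)^5. By inclusion-exclusion on dice exceeding 12: Σ_j (-1)^j C(5,j)·C(6-1-12j, 4) = C(5,0)·C(5,4) = 1·5 = 5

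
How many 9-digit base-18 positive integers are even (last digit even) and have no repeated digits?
Last∈{0,2,4,6,8,10,12,14,16}. Last=0: 980179200. Last nonzero: 8×16×P(16,7) = 7380172800. Total = 8360352000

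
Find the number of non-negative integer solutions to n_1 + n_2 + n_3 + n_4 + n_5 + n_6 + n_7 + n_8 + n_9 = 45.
C(45+9-1, 9-1) = C(53, 8) = 886322710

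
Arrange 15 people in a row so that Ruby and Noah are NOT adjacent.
Total - adjacent = 15! - (15-1)!×2 = 1307674368000 - 174356582400 = 1133317785600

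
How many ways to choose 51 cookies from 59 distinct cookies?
C(59,51) = 59!/(51!×8!) = 2217471399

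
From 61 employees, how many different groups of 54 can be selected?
C(61,54) = 61!/(54!×7!) = 436270780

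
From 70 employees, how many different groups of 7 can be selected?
C(70,7) = 70!/(7!×63!) = 1198774720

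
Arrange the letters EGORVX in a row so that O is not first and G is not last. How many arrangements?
By inclusion-exclusion: 6! - 2×(6-1)! + (6-2)! = 720 - 240 + 24 = 504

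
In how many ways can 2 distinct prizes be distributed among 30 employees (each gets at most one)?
P(30,2) = 30!/(30-2)! = 870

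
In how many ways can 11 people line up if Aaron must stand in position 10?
Fix one position: (11-1)! = 3628800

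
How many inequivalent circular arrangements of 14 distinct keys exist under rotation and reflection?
(14-1)!/2 = 6227020800/2 = 3113510400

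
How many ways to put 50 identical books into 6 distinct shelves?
C(50+6-1, 6-1) = C(55, 5) = 3478761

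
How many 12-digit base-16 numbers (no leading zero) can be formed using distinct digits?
First digit: 15 choices (nonzero). Then descending: 15 × 15 × 14 × 13 × 12 × 11 × 10 × 9 × 8 × 7 × 6 × 5 = 817296480000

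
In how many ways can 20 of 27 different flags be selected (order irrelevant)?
C(27,20) = 27!/(20!×7!) = 888030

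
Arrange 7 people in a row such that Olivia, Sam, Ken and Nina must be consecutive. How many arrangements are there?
Treat the 4 as one block: (7-4+1)! × 4! = 24 × 24 = 576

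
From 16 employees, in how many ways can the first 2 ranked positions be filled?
P(16,2) = 16!/(16-2)! = 240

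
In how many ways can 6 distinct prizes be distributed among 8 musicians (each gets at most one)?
P(8,6) = 8!/(8-6)! = 20160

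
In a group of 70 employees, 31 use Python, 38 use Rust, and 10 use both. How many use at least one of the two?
|A∪B| = |A| + |B| - |A∩B| = 31 + 38 - 10 = 59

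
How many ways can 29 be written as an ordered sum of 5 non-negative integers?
C(29+5-1, 5-1) = C(33, 4) = 40920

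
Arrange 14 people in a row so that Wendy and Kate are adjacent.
Treat as block: (14-1)! × 2! = 6227020800 × 2 = 12454041600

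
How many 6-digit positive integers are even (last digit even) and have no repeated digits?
Last∈{0,2,4,6,8}. Last=0: 15120. Last nonzero: 4×8×P(8,4) = 53760. Total = 68880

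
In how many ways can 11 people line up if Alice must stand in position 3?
Fix one position: (11-1)! = 3628800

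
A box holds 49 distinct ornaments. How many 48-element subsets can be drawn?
C(49,48) = 49!/(48!×1!) = 49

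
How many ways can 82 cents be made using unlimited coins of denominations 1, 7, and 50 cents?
Coefficient of x^82 in 1/(1-x^1) · 1/(1-x^7) · 1/(1-x^50). Case on j = number of 50-cent coins (j = 0..1); remainder r = 82 - 50j is made from {1,7} in ⌊r/7⌋+1 ways. r = 82, 32 → 12 + 5 = 17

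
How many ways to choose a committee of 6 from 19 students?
C(19,6) = 19!/(6!×13!) = 27132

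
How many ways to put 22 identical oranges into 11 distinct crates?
C(22+11-1, 11-1) = C(32, 10) = 64512240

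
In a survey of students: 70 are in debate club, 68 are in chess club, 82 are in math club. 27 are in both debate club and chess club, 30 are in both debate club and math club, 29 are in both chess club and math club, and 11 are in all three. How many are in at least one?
|A∪B∪C| = 70+68+82-27-30-29+11 = 145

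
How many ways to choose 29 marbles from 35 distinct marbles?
C(35,29) = 35!/(29!×6!) = 1623160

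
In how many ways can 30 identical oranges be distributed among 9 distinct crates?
C(30+9-1, 9-1) = C(38, 8) = 48903492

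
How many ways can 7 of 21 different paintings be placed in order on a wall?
P(21,7) = 21!/(21-7)! = 586051200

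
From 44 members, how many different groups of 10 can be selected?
C(44,10) = 44!/(10!×34!) = 2481256778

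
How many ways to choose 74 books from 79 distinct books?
C(79,74) = 79!/(74!×5!) = 22537515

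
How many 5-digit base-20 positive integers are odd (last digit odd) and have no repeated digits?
Last∈{1,3,5,7,9,11,13,15,17,19}. Last=0: 0. Last nonzero: 10×18×P(18,3) = 881280. Total = 881280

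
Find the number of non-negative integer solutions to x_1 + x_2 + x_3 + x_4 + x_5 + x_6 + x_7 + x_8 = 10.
C(10+8-1, 8-1) = C(17, 7) = 19448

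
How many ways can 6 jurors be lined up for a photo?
6! = 720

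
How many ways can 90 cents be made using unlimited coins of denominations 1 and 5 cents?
Coefficient of x^90 in 1/(1-x^1) · 1/(1-x^5). Use j coins of 5 for j = 0..⌊90/5⌋ = 18, the rest in 1s: 18 + 1 = 19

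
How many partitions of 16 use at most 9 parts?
By conjugation, equals partitions of 16 into parts ≤ 9. Let r_j(i) = number of partitions of i into parts ≤ j, for i = 0..16. r_1(i) = 1 for all i; r_j(i) = r_{j-1}(i) + r_j(i-j). Rows j = 2..9: ≤2: 1 1 2 2 3 3 4 4 5 5 6 6 7 7 8 8 9; ≤3: 1 1 2 3 4 5 7 8 10 12 14 16 19 21 24 27 30; ≤4: 1 1 2 3 5 6 9 11 15 18 23 27 34 39 47 54 64; ≤5: 1 1 2 3 5 7 10 13 18 23 30 37 47 57 70 84 101; ≤6: 1 1 2 3 5 7 11 14 20 26 35 44 58 71 90 110 136; ≤7: 1 1 2 3 5 7 11 15 21 28 38 49 65 82 105 131 164; ≤8: 1 1 2 3 5 7 11 15 22 29 40 52 70 89 116 146 186; ≤9: 1 1 2 3 5 7 11 15 22 30 41 54 73 94 123 157 201. r_9(16) = 201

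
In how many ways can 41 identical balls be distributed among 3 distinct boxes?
C(41+3-1, 3-1) = C(43, 2) = 903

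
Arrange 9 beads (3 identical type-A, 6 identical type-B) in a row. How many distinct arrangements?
9! / (3! × 6!) = 84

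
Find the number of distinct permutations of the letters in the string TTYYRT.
6! / (1! × 3! × 2!) = 60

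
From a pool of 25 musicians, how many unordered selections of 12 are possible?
C(25,12) = 25!/(12!×13!) = 5200300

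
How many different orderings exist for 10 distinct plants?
10! = 3628800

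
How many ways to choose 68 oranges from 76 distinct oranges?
C(76,68) = 76!/(68!×8!) = 18855883575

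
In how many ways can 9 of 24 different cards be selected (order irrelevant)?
C(24,9) = 24!/(9!×15!) = 1307504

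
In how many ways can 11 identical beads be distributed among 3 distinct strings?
C(11+3-1, 3-1) = C(13, 2) = 78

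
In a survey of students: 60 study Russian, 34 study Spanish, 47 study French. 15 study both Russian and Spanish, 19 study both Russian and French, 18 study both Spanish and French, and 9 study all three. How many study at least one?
|A∪B∪C| = 60+34+47-15-19-18+9 = 98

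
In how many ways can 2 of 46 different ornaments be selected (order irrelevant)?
C(46,2) = 46!/(2!×44!) = 1035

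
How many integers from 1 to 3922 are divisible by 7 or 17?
⌊3922/7⌋ + ⌊3922/17⌋ - ⌊3922/119⌋ = 560 + 230 - 32 = 758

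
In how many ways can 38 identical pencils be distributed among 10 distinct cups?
C(38+10-1, 10-1) = C(47, 9) = 1362649145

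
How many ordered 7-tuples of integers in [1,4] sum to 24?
Coefficient of x^24 in (x + x² + ... + x^4)^7. By inclusion-exclusion on dice exceeding 4: Σ_j (-1)^j C(7,j)·C(24-1-4j, 6) = C(7,0)·C(23,6) - C(7,1)·C(19,6) + C(7,2)·C(15,6) - C(7,3)·C(11,6) + C(7,4)·C(7,6) = 1·100947 - 7·27132 + 21·5005 - 35·462 + 35·7 = 203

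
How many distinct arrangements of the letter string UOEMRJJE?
8! / (1! × 2! × 1! × 1! × 1! × 2!) = 10080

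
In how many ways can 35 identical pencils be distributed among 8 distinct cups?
C(35+8-1, 8-1) = C(42, 7) = 26978328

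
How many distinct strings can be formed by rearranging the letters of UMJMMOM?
7! / (4! × 1! × 1! × 1!) = 210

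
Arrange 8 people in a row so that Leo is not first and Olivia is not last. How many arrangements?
By inclusion-exclusion: 8! - 2×(8-1)! + (8-2)! = 40320 - 10080 + 720 = 30960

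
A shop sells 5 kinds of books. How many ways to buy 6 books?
C(6+5-1, 5-1) = C(10, 4) = 210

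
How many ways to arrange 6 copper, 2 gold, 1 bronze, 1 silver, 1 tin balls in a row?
11! / (6! × 2! × 1! × 1! × 1!) = 27720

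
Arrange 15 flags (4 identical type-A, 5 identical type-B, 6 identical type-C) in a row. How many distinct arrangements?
15! / (4! × 5! × 6!) = 630630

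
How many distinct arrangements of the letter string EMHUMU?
6! / (2! × 1! × 2! × 1!) = 180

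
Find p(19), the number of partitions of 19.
Pentagonal recurrence p(n) = p(n-1) + p(n-2) - p(n-5) - p(n-7) + p(n-12) + p(n-15) - ... gives p(0..18) = 1, 1, 2, 3, 5, 7, 11, 15, 22, 30, 42, 56, 77, 101, 135, 176, 231, 297, 385. p(19) = p(18) + p(17) - p(14) - p(12) + p(7) + p(4) = 385 + 297 - 135 - 77 + 15 + 5 = 490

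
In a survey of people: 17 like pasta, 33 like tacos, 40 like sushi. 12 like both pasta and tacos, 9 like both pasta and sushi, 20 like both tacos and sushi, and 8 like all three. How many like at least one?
|A∪B∪C| = 17+33+40-12-9-20+8 = 57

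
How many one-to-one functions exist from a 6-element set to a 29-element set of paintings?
P(29,6) = 29!/(29-6)! = 342014400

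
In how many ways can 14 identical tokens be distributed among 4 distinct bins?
C(14+4-1, 4-1) = C(17, 3) = 680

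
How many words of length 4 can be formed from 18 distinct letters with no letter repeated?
P(18,4) = 18!/(18-4)! = 73440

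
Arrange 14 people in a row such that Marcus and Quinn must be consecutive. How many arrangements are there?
Treat the 2 as one block: (14-2+1)! × 2! = 6227020800 × 2 = 12454041600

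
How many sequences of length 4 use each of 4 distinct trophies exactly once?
4! = 24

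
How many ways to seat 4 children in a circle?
Circular: fix one position, arrange the rest. (4-1)! = 6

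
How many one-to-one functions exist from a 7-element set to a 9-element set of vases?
P(9,7) = 9!/(9-7)! = 181440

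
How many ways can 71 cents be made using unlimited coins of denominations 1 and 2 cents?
Coefficient of x^71 in 1/(1-x^1) · 1/(1-x^2). Use j coins of 2 for j = 0..⌊71/2⌋ = 35, the rest in 1s: 35 + 1 = 36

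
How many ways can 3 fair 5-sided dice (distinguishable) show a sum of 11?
Coefficient of x^11 in (x + x² + ... + x^5)^3. By inclusion-exclusion on dice exceeding 5: Σ_j (-1)^j C(3,j)·C(11-1-5j, 2) = C(3,0)·C(10,2) - C(3,1)·C(5,2) = 1·45 - 3·10 = 15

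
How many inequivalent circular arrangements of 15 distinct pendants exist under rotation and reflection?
(15-1)!/2 = 87178291200/2 = 43589145600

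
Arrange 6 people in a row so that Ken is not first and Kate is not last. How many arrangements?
By inclusion-exclusion: 6! - 2×(6-1)! + (6-2)! = 720 - 240 + 24 = 504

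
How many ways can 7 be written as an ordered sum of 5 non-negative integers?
C(7+5-1, 5-1) = C(11, 4) = 330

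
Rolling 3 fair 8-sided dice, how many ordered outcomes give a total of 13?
Coefficient of x^13 in (x + x² + ... + x^8)^3. By inclusion-exclusion on dice exceeding 8: Σ_j (-1)^j C(3,j)·C(13-1-8j, 2) = C(3,0)·C(12,2) - C(3,1)·C(4,2) = 1·66 - 3·6 = 48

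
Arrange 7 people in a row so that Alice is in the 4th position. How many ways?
Fix one position: (7-1)! = 720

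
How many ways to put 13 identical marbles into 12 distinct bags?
C(13+12-1, 12-1) = C(24, 11) = 2496144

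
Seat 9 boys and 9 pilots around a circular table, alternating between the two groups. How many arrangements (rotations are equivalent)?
Fix one of the boys: (9-1)! ways for the remaining boys, × 9! ways for the pilots = 40320 × 362880 = 14631321600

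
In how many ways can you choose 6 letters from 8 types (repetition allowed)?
C(6+8-1, 8-1) = C(13, 7) = 1716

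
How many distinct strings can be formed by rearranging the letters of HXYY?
4! / (2! × 1! × 1!) = 12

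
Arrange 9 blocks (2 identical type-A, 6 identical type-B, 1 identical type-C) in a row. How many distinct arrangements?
9! / (2! × 6! × 1!) = 252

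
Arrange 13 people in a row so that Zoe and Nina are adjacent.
Treat as block: (13-1)! × 2! = 479001600 × 2 = 958003200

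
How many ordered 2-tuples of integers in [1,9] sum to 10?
Coefficient of x^10 in (x + x² + ... + x^9)^2. By inclusion-exclusion on dice exceeding 9: Σ_j (-1)^j C(2,j)·C(10-1-9j, 1) = C(2,0)·C(9,1) = 1·9 = 9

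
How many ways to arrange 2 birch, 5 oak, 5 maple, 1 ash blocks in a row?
13! / (2! × 5! × 5! × 1!) = 216216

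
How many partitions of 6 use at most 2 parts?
By conjugation, equals partitions of 6 into parts ≤ 2. Let r_j(i) = number of partitions of i into parts ≤ j, for i = 0..6. r_1(i) = 1 for all i; r_j(i) = r_{j-1}(i) + r_j(i-j). Rows j = 2..2: ≤2: 1 1 2 2 3 3 4. r_2(6) = 4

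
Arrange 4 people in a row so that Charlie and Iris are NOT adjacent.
Total - adjacent = 4! - (4-1)!×2 = 24 - 12 = 12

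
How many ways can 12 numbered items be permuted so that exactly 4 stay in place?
Choose the 4 fixed points C(12,4) = 495, derange the rest: !8 = Σ_{j=0}^{8} (-1)^j·8!/j! = 40320 - 40320 + 20160 - 6720 + 1680 - 336 + 56 - 8 + 1 = 14833. Product = 495 × 14833 = 7342335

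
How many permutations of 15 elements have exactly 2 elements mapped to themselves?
Choose the 2 fixed points C(15,2) = 105, derange the rest: !13 = Σ_{j=0}^{13} (-1)^j·13!/j! = 6227020800 - 6227020800 + 3113510400 - 1037836800 + 259459200 - 51891840 + 8648640 - 1235520 + 154440 - 17160 + 1716 - 156 + 13 - 1 = 2290792932. Product = 105 × 2290792932 = 240533257860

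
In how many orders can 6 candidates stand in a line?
6! = 720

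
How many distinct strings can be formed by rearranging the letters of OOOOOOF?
7! / (1! × 6!) = 7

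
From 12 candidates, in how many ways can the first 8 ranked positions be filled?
P(12,8) = 12!/(12-8)! = 19958400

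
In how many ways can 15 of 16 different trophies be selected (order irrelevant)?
C(16,15) = 16!/(15!×1!) = 16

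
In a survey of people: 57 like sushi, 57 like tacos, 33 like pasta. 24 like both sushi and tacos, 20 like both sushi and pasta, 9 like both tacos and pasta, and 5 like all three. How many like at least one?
|A∪B∪C| = 57+57+33-24-20-9+5 = 99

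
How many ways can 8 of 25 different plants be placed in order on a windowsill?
P(25,8) = 25!/(25-8)! = 43609104000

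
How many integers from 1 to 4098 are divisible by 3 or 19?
⌊4098/3⌋ + ⌊4098/19⌋ - ⌊4098/57⌋ = 1366 + 215 - 71 = 1510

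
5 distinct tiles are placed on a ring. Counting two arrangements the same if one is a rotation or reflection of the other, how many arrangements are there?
(5-1)!/2 = 24/2 = 12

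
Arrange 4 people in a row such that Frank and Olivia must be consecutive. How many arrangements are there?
Treat the 2 as one block: (4-2+1)! × 2! = 6 × 2 = 12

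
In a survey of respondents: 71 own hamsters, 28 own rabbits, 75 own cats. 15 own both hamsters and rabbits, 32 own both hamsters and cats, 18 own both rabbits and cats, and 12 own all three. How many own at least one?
|A∪B∪C| = 71+28+75-15-32-18+12 = 121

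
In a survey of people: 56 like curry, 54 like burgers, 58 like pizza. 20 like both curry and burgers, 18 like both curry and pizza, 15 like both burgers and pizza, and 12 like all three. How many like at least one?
|A∪B∪C| = 56+54+58-20-18-15+12 = 127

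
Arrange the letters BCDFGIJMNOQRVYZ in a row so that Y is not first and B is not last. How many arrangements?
By inclusion-exclusion: 15! - 2×(15-1)! + (15-2)! = 1307674368000 - 174356582400 + 6227020800 = 1139544806400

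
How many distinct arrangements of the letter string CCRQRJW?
7! / (2! × 1! × 1! × 2! × 1!) = 1260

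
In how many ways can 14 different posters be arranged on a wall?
14! = 87178291200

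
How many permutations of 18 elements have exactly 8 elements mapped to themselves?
Choose the 8 fixed points C(18,8) = 43758, derange the rest: !10 = Σ_{j=0}^{10} (-1)^j·10!/j! = 3628800 - 3628800 + 1814400 - 604800 + 151200 - 30240 + 5040 - 720 + 90 - 10 + 1 = 1334961. Product = 43758 × 1334961 = 58415223438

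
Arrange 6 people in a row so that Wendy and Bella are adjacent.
Treat as block: (6-1)! × 2! = 120 × 2 = 240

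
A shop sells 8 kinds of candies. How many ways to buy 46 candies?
C(46+8-1, 8-1) = C(53, 7) = 154143080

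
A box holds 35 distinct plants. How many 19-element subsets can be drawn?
C(35,19) = 35!/(19!×16!) = 4059928950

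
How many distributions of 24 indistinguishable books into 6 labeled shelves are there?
C(24+6-1, 6-1) = C(29, 5) = 118755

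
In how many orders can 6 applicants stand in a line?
6! = 720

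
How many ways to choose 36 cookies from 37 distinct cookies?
C(37,36) = 37!/(36!×1!) = 37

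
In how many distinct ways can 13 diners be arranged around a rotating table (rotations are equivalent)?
Circular: fix one position, arrange the rest. (13-1)! = 479001600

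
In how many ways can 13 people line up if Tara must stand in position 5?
Fix one position: (13-1)! = 479001600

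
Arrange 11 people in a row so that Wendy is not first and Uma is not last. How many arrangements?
By inclusion-exclusion: 11! - 2×(11-1)! + (11-2)! = 39916800 - 7257600 + 362880 = 33022080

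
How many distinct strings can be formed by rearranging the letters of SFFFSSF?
7! / (3! × 4!) = 35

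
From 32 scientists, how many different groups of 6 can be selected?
C(32,6) = 32!/(6!×26!) = 906192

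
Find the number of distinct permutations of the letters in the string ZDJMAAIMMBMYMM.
14! / (1! × 6! × 1! × 1! × 2! × 1! × 1! × 1!) = 60540480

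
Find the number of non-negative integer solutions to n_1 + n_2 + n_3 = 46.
C(46+3-1, 3-1) = C(48, 2) = 1128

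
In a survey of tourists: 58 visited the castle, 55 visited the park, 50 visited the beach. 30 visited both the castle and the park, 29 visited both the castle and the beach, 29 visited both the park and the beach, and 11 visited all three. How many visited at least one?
|A∪B∪C| = 58+55+50-30-29-29+11 = 86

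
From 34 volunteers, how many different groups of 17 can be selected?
C(34,17) = 34!/(17!×17!) = 2333606220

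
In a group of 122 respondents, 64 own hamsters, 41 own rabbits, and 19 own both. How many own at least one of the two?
|A∪B| = |A| + |B| - |A∩B| = 64 + 41 - 19 = 86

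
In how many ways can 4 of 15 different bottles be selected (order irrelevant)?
C(15,4) = 15!/(4!×11!) = 1365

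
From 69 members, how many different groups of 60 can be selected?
C(69,60) = 69!/(60!×9!) = 56672074888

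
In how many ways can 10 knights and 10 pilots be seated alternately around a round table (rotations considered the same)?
Fix one of the knights: (10-1)! ways for the remaining knights, × 10! ways for the pilots = 362880 × 3628800 = 1316818944000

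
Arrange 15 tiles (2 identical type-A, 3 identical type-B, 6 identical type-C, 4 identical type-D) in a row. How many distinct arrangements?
15! / (2! × 3! × 6! × 4!) = 6306300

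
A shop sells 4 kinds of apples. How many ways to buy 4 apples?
C(4+4-1, 4-1) = C(7, 3) = 35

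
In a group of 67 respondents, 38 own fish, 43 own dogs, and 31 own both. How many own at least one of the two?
|A∪B| = |A| + |B| - |A∩B| = 38 + 43 - 31 = 50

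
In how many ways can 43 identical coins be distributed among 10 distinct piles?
C(43+10-1, 10-1) = C(52, 9) = 3679075400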